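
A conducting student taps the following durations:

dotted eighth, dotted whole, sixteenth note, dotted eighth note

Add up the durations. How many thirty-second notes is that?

62

Convert each value to thirty-second notes: dotted eighth = 6; dotted whole = 48; sixteenth note = 2; dotted eighth note = 6.
Adding: 6 + 48 + 2 + 6 = 62 thirty-second notes.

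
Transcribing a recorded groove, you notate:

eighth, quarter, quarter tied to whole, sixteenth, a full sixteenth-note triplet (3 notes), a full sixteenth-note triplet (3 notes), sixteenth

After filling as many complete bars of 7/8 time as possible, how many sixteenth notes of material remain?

4

One bar of 7/8 = 14 sixteenth notes.
Working in sixteenth notes: eighth = 2; quarter = 4; quarter tied to whole (quarter + whole) = 20; sixteenth = 1; a full sixteenth-note triplet (3 notes) (three triplet sixteenths span one eighth) = 2; a full sixteenth-note triplet (3 notes) (three triplet sixteenths span one eighth) = 2; sixteenth = 1.
Total: 2 + 4 + 20 + 1 + 2 + 2 + 1 = 32.
32 ÷ 14 = 2 complete bars with 4 sixteenth notes remaining.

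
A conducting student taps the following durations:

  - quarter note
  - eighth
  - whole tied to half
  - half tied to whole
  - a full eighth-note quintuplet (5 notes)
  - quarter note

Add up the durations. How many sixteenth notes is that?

Convert each value to sixteenth notes: quarter note = 4; eighth = 2; whole tied to half (whole + half) = 24; half tied to whole (half + whole) = 24; a full eighth-note quintuplet (5 notes) (five quintuplet eighths span one half) = 8; quarter note = 4.
Sum: 4 + 2 + 24 + 24 + 8 + 4 = 66 sixteenth notes.

66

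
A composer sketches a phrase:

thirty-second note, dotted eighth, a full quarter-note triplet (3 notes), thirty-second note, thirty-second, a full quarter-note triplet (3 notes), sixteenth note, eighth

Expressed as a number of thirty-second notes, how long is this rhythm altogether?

Each duration in thirty-second notes: thirty-second note = 1; dotted eighth = 6; a full quarter-note triplet (3 notes) (three triplet quarters span one half) = 16; thirty-second note = 1; thirty-second = 1; a full quarter-note triplet (3 notes) (three triplet quarters span one half) = 16; sixteenth note = 2; eighth = 4.
Total: 1 + 6 + 16 + 1 + 1 + 16 + 2 + 4 = 47 thirty-second notes.

47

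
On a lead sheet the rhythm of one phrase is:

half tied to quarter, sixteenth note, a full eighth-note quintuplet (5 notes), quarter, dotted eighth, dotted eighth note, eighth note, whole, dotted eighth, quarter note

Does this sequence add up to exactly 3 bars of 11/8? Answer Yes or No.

No

One bar of 11/8 = 22 sixteenth notes, so 3 bars = 66.
Convert each value to sixteenth notes: half tied to quarter (half + quarter) = 12; sixteenth note = 1; a full eighth-note quintuplet (5 notes) (five quintuplet eighths span one half) = 8; quarter = 4; dotted eighth = 3; dotted eighth note = 3; eighth note = 2; whole = 16; dotted eighth = 3; quarter note = 4.
Total: 12 + 1 + 8 + 4 + 3 + 3 + 2 + 16 + 3 + 4 = 56.
56 falls short of 66, so the answer is No.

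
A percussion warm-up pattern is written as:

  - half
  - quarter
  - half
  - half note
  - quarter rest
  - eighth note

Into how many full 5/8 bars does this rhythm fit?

One bar of 5/8 = 5 eighth notes.
In eighth notes: half = 4; quarter = 2; half = 4; half note = 4; quarter rest = 2; eighth note = 1.
Adding: 4 + 2 + 4 + 4 + 2 + 1 = 17.
17 ÷ 5 = 3 complete bars with 2 left over.

3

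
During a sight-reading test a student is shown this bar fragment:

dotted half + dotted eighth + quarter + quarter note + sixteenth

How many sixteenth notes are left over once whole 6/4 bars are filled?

One bar of 6/4 = 24 sixteenth notes.
Each duration in sixteenth notes: dotted half = 12; dotted eighth = 3; quarter = 4; quarter note = 4; sixteenth = 1.
Altogether 12 + 3 + 4 + 4 + 1 = 24.
24 ÷ 24 = 1 complete bar with 0 sixteenth notes remaining.

0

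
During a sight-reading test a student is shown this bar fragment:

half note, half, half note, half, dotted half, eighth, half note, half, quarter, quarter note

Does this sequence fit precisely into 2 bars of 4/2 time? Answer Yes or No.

No

One bar of 4/2 = 16 eighth notes, so 2 bars = 32.
Express everything in eighth notes: half note = 4; half = 4; half note = 4; half = 4; dotted half = 6; eighth = 1; half note = 4; half = 4; quarter = 2; quarter note = 2.
Altogether 4 + 4 + 4 + 4 + 6 + 1 + 4 + 4 + 2 + 2 = 35.
35 exceeds 32, so the answer is No.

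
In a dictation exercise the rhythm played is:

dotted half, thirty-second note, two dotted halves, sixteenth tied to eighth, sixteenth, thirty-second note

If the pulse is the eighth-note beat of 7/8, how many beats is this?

20.5

One eighth-note beat = 4 thirty-second notes.
Convert each value to thirty-second notes: dotted half = 24; thirty-second note = 1; dotted half = 24; dotted half = 24; sixteenth tied to eighth (sixteenth + eighth) = 6; sixteenth = 2; thirty-second note = 1.
Altogether 24 + 1 + 24 + 24 + 6 + 2 + 1 = 82.
82 ÷ 4 = 20.5 beats.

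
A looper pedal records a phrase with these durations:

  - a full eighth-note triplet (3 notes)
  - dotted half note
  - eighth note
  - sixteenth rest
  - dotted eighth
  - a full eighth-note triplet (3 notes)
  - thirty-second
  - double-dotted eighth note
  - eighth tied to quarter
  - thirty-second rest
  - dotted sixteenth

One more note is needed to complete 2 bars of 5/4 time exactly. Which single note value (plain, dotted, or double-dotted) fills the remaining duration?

2 bars of 5/4 = 80 thirty-second notes.
Express everything in thirty-second notes: a full eighth-note triplet (3 notes) (three triplet eighths span one quarter) = 8; dotted half note = 24; eighth note = 4; sixteenth rest = 2; dotted eighth = 6; a full eighth-note triplet (3 notes) (three triplet eighths span one quarter) = 8; thirty-second = 1; double-dotted eighth note = 7; eighth tied to quarter (eighth + quarter) = 12; thirty-second rest = 1; dotted sixteenth = 3.
Altogether 8 + 24 + 4 + 2 + 6 + 8 + 1 + 7 + 12 + 1 + 3 = 76.
Remaining: 80 − 76 = 4 thirty-second notes, which is a eighth note.

eighth note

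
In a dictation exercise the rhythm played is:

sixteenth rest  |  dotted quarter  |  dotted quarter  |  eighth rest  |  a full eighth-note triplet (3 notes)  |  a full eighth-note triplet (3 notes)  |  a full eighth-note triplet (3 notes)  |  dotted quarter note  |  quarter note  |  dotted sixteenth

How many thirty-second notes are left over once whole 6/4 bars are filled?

One bar of 6/4 = 48 thirty-second notes.
Express everything in thirty-second notes: sixteenth rest = 2; dotted quarter = 12; dotted quarter = 12; eighth rest = 4; a full eighth-note triplet (3 notes) (three triplet eighths span one quarter) = 8; a full eighth-note triplet (3 notes) (three triplet eighths span one quarter) = 8; a full eighth-note triplet (3 notes) (three triplet eighths span one quarter) = 8; dotted quarter note = 12; quarter note = 8; dotted sixteenth = 3.
Total: 2 + 12 + 12 + 4 + 8 + 8 + 8 + 12 + 8 + 3 = 77.
77 ÷ 48 = 1 complete bar with 29 thirty-second notes remaining.

29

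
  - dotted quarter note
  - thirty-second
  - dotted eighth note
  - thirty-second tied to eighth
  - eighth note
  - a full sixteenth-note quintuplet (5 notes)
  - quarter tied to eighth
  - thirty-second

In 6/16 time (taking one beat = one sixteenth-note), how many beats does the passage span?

One sixteenth-note beat = 2 thirty-second notes.
Convert each value to thirty-second notes: dotted quarter note = 12; thirty-second = 1; dotted eighth note = 6; thirty-second tied to eighth (thirty-second + eighth) = 5; eighth note = 4; a full sixteenth-note quintuplet (5 notes) (five quintuplet sixteenths span one quarter) = 8; quarter tied to eighth (quarter + eighth) = 12; thirty-second = 1.
Altogether 12 + 1 + 6 + 5 + 4 + 8 + 12 + 1 = 49.
49 ÷ 2 = 24.5 beats.

24.5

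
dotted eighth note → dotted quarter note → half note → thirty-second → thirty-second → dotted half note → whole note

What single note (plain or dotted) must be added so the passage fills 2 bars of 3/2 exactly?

eighth note

2 bars of 3/2 = 96 thirty-second notes.
Convert each value to thirty-second notes: dotted eighth note = 6; dotted quarter note = 12; half note = 16; thirty-second = 1; thirty-second = 1; dotted half note = 24; whole note = 32.
Adding: 6 + 12 + 16 + 1 + 1 + 24 + 32 = 92.
Remaining: 96 − 92 = 4 thirty-second notes, which is a eighth note.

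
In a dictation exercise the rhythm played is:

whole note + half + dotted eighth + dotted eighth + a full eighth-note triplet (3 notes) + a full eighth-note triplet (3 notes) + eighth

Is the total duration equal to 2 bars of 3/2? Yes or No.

One bar of 3/2 = 24 sixteenth notes, so 2 bars = 48.
Express everything in sixteenth notes: whole note = 16; half = 8; dotted eighth = 3; dotted eighth = 3; a full eighth-note triplet (3 notes) (three triplet eighths span one quarter) = 4; a full eighth-note triplet (3 notes) (three triplet eighths span one quarter) = 4; eighth = 2.
Adding: 16 + 8 + 3 + 3 + 4 + 4 + 2 = 40.
40 falls short of 48, so the answer is No.

No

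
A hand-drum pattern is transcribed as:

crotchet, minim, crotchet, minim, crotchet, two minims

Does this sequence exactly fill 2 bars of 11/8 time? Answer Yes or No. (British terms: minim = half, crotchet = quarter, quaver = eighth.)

Yes

One bar of 11/8 = 11 eighth notes, so 2 bars = 22.
Express everything in eighth notes: crotchet = 2; minim = 4; crotchet = 2; minim = 4; crotchet = 2; minim = 4; minim = 4.
Sum: 2 + 4 + 2 + 4 + 2 + 4 + 4 = 22.
22 equals 22, so the answer is Yes.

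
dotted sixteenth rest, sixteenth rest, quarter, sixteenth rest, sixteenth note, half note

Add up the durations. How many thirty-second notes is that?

33

In thirty-second notes: dotted sixteenth rest = 3; sixteenth rest = 2; quarter = 8; sixteenth rest = 2; sixteenth note = 2; half note = 16.
Altogether 3 + 2 + 8 + 2 + 2 + 16 = 33 thirty-second notes.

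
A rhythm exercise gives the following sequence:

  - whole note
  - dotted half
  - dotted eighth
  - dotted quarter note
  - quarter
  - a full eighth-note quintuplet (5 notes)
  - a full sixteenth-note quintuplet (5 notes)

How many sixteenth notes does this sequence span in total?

Convert each value to sixteenth notes: whole note = 16; dotted half = 12; dotted eighth = 3; dotted quarter note = 6; quarter = 4; a full eighth-note quintuplet (5 notes) (five quintuplet eighths span one half) = 8; a full sixteenth-note quintuplet (5 notes) (five quintuplet sixteenths span one quarter) = 4.
Adding: 16 + 12 + 3 + 6 + 4 + 8 + 4 = 53 sixteenth notes.

53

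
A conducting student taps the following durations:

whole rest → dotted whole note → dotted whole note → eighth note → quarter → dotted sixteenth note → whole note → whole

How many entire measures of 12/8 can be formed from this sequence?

One bar of 12/8 = 48 thirty-second notes.
Each duration in thirty-second notes: whole rest = 32; dotted whole note = 48; dotted whole note = 48; eighth note = 4; quarter = 8; dotted sixteenth note = 3; whole note = 32; whole = 32.
Altogether 32 + 48 + 48 + 4 + 8 + 3 + 32 + 32 = 207.
207 ÷ 48 = 4 complete bars with 15 left over.

4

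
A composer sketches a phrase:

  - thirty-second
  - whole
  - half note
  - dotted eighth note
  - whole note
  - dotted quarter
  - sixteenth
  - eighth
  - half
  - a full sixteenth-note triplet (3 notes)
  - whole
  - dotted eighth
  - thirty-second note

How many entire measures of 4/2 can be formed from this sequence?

One bar of 4/2 = 64 thirty-second notes.
Each duration in thirty-second notes: thirty-second = 1; whole = 32; half note = 16; dotted eighth note = 6; whole note = 32; dotted quarter = 12; sixteenth = 2; eighth = 4; half = 16; a full sixteenth-note triplet (3 notes) (three triplet sixteenths span one eighth) = 4; whole = 32; dotted eighth = 6; thirty-second note = 1.
Altogether 1 + 32 + 16 + 6 + 32 + 12 + 2 + 4 + 16 + 4 + 32 + 6 + 1 = 164.
164 ÷ 64 = 2 complete bars with 36 left over.

2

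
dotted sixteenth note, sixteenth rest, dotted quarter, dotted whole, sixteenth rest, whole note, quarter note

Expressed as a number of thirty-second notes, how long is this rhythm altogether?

107

Express everything in thirty-second notes: dotted sixteenth note = 3; sixteenth rest = 2; dotted quarter = 12; dotted whole = 48; sixteenth rest = 2; whole note = 32; quarter note = 8.
Sum: 3 + 2 + 12 + 48 + 2 + 32 + 8 = 107 thirty-second notes.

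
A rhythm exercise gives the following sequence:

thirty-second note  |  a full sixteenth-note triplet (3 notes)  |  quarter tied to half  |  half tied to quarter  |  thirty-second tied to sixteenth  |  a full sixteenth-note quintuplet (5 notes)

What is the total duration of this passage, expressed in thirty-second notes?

64

Working in thirty-second notes: thirty-second note = 1; a full sixteenth-note triplet (3 notes) (three triplet sixteenths span one eighth) = 4; quarter tied to half (quarter + half) = 24; half tied to quarter (half + quarter) = 24; thirty-second tied to sixteenth (thirty-second + sixteenth) = 3; a full sixteenth-note quintuplet (5 notes) (five quintuplet sixteenths span one quarter) = 8.
Altogether 1 + 4 + 24 + 24 + 3 + 8 = 64 thirty-second notes.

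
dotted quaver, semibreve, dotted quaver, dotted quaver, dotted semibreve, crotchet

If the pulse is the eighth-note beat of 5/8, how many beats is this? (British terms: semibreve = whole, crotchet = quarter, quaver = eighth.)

One eighth-note beat = 2 sixteenth notes.
In sixteenth notes: dotted quaver = 3; semibreve = 16; dotted quaver = 3; dotted quaver = 3; dotted semibreve = 24; crotchet = 4.
Sum: 3 + 16 + 3 + 3 + 24 + 4 = 53.
53 ÷ 2 = 26.5 beats.

26.5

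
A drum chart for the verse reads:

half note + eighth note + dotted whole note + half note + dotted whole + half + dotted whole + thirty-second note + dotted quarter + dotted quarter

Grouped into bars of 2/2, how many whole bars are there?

One bar of 2/2 = 32 thirty-second notes.
Convert each value to thirty-second notes: half note = 16; eighth note = 4; dotted whole note = 48; half note = 16; dotted whole = 48; half = 16; dotted whole = 48; thirty-second note = 1; dotted quarter = 12; dotted quarter = 12.
Total: 16 + 4 + 48 + 16 + 48 + 16 + 48 + 1 + 12 + 12 = 221.
221 ÷ 32 = 6 complete bars with 29 left over.

6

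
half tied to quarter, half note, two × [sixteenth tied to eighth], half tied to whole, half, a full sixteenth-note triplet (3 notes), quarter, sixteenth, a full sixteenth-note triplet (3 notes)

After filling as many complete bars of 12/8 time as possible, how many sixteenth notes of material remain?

One bar of 12/8 = 24 sixteenth notes.
Convert each value to sixteenth notes: half tied to quarter (half + quarter) = 12; half note = 8; sixteenth tied to eighth (sixteenth + eighth) = 3; sixteenth tied to eighth (sixteenth + eighth) = 3; half tied to whole (half + whole) = 24; half = 8; a full sixteenth-note triplet (3 notes) (three triplet sixteenths span one eighth) = 2; quarter = 4; sixteenth = 1; a full sixteenth-note triplet (3 notes) (three triplet sixteenths span one eighth) = 2.
Adding: 12 + 8 + 3 + 3 + 24 + 8 + 2 + 4 + 1 + 2 = 67.
67 ÷ 24 = 2 complete bars with 19 sixteenth notes remaining.

19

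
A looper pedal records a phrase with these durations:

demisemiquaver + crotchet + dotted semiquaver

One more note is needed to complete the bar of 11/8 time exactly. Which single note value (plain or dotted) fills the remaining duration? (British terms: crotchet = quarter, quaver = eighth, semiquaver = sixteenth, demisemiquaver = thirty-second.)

The bar of 11/8 = 44 thirty-second notes.
Convert each value to thirty-second notes: demisemiquaver = 1; crotchet = 8; dotted semiquaver = 3.
Altogether 1 + 8 + 3 = 12.
Remaining: 44 − 12 = 32 thirty-second notes, which is a whole note.

whole note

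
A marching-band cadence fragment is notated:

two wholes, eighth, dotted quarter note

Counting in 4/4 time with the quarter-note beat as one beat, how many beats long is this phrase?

10

One quarter-note beat = 2 eighth notes.
Convert each value to eighth notes: whole = 8; whole = 8; eighth = 1; dotted quarter note = 3.
Total: 8 + 8 + 1 + 3 = 20.
20 ÷ 2 = 10 beats.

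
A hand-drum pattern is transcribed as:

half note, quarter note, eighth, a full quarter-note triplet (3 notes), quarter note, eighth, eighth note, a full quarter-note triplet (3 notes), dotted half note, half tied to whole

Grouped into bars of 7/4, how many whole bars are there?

One bar of 7/4 = 14 eighth notes.
Each duration in eighth notes: half note = 4; quarter note = 2; eighth = 1; a full quarter-note triplet (3 notes) (three triplet quarters span one half) = 4; quarter note = 2; eighth = 1; eighth note = 1; a full quarter-note triplet (3 notes) (three triplet quarters span one half) = 4; dotted half note = 6; half tied to whole (half + whole) = 12.
Sum: 4 + 2 + 1 + 4 + 2 + 1 + 1 + 4 + 6 + 12 = 37.
37 ÷ 14 = 2 complete bars with 9 left over.

2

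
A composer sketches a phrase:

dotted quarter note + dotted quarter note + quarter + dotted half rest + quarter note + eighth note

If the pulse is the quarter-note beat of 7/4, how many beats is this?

One quarter-note beat = 2 eighth notes.
Working in eighth notes: dotted quarter note = 3; dotted quarter note = 3; quarter = 2; dotted half rest = 6; quarter note = 2; eighth note = 1.
Sum: 3 + 3 + 2 + 6 + 2 + 1 = 17.
17 ÷ 2 = 8.5 beats.

8.5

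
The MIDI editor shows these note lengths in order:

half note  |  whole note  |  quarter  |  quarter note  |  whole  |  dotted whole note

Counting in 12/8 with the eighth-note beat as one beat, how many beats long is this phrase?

36

One eighth-note beat = 2 sixteenth notes.
Express everything in sixteenth notes: half note = 8; whole note = 16; quarter = 4; quarter note = 4; whole = 16; dotted whole note = 24.
Altogether 8 + 16 + 4 + 4 + 16 + 24 = 72.
72 ÷ 2 = 36 beats.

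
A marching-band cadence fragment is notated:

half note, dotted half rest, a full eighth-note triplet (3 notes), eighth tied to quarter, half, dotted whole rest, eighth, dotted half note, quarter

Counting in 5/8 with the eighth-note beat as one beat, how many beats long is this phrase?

40

One eighth-note beat = 2 sixteenth notes.
Each duration in sixteenth notes: half note = 8; dotted half rest = 12; a full eighth-note triplet (3 notes) (three triplet eighths span one quarter) = 4; eighth tied to quarter (eighth + quarter) = 6; half = 8; dotted whole rest = 24; eighth = 2; dotted half note = 12; quarter = 4.
Sum: 8 + 12 + 4 + 6 + 8 + 24 + 2 + 12 + 4 = 80.
80 ÷ 2 = 40 beats.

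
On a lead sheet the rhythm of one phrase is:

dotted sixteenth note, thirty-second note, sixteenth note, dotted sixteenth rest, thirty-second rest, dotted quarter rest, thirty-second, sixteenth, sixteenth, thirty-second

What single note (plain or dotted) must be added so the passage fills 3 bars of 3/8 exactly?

3 bars of 3/8 = 36 thirty-second notes.
Express everything in thirty-second notes: dotted sixteenth note = 3; thirty-second note = 1; sixteenth note = 2; dotted sixteenth rest = 3; thirty-second rest = 1; dotted quarter rest = 12; thirty-second = 1; sixteenth = 2; sixteenth = 2; thirty-second = 1.
Adding: 3 + 1 + 2 + 3 + 1 + 12 + 1 + 2 + 2 + 1 = 28.
Remaining: 36 − 28 = 8 thirty-second notes, which is a quarter note.

quarter note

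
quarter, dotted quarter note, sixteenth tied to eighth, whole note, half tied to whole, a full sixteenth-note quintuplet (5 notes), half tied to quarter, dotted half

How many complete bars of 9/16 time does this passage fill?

9

One bar of 9/16 = 9 sixteenth notes.
Express everything in sixteenth notes: quarter = 4; dotted quarter note = 6; sixteenth tied to eighth (sixteenth + eighth) = 3; whole note = 16; half tied to whole (half + whole) = 24; a full sixteenth-note quintuplet (5 notes) (five quintuplet sixteenths span one quarter) = 4; half tied to quarter (half + quarter) = 12; dotted half = 12.
Sum: 4 + 6 + 3 + 16 + 24 + 4 + 12 + 12 = 81.
81 ÷ 9 = 9 complete bars with 0 left over.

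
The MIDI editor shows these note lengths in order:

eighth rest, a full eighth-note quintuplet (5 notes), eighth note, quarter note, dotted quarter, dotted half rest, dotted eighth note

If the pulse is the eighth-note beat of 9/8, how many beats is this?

18.5

One eighth-note beat = 2 sixteenth notes.
Convert each value to sixteenth notes: eighth rest = 2; a full eighth-note quintuplet (5 notes) (five quintuplet eighths span one half) = 8; eighth note = 2; quarter note = 4; dotted quarter = 6; dotted half rest = 12; dotted eighth note = 3.
Altogether 2 + 8 + 2 + 4 + 6 + 12 + 3 = 37.
37 ÷ 2 = 18.5 beats.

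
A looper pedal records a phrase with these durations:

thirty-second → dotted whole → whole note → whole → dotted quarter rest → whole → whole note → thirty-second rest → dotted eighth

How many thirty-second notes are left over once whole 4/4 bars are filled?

4

One bar of 4/4 = 32 thirty-second notes.
In thirty-second notes: thirty-second = 1; dotted whole = 48; whole note = 32; whole = 32; dotted quarter rest = 12; whole = 32; whole note = 32; thirty-second rest = 1; dotted eighth = 6.
Altogether 1 + 48 + 32 + 32 + 12 + 32 + 32 + 1 + 6 = 196.
196 ÷ 32 = 6 complete bars with 4 thirty-second notes remaining.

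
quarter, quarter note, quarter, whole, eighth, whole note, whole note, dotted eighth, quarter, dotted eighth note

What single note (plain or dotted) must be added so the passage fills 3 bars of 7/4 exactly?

3 bars of 7/4 = 84 sixteenth notes.
Working in sixteenth notes: quarter = 4; quarter note = 4; quarter = 4; whole = 16; eighth = 2; whole note = 16; whole note = 16; dotted eighth = 3; quarter = 4; dotted eighth note = 3.
Adding: 4 + 4 + 4 + 16 + 2 + 16 + 16 + 3 + 4 + 3 = 72.
Remaining: 84 − 72 = 12 sixteenth notes, which is a dotted half note.

dotted half note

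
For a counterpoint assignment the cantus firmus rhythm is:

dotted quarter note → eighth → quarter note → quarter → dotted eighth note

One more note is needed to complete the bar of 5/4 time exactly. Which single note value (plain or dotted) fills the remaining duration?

The bar of 5/4 = 20 sixteenth notes.
Each duration in sixteenth notes: dotted quarter note = 6; eighth = 2; quarter note = 4; quarter = 4; dotted eighth note = 3.
Adding: 6 + 2 + 4 + 4 + 3 = 19.
Remaining: 20 − 19 = 1 sixteenth note, which is a sixteenth note.

sixteenth note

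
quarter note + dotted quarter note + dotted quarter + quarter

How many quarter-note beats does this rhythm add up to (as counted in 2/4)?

One quarter-note beat = 2 eighth notes.
Working in eighth notes: quarter note = 2; dotted quarter note = 3; dotted quarter = 3; quarter = 2.
Total: 2 + 3 + 3 + 2 = 10.
10 ÷ 2 = 5 beats.

5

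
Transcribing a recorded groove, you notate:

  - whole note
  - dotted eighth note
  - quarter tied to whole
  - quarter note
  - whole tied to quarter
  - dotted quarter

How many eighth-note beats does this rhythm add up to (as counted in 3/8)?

One eighth-note beat = 2 sixteenth notes.
Convert each value to sixteenth notes: whole note = 16; dotted eighth note = 3; quarter tied to whole (quarter + whole) = 20; quarter note = 4; whole tied to quarter (whole + quarter) = 20; dotted quarter = 6.
Total: 16 + 3 + 20 + 4 + 20 + 6 = 69.
69 ÷ 2 = 34.5 beats.

34.5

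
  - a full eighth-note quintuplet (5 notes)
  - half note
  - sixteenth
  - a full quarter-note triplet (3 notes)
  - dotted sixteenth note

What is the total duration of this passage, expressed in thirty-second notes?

53

In thirty-second notes: a full eighth-note quintuplet (5 notes) (five quintuplet eighths span one half) = 16; half note = 16; sixteenth = 2; a full quarter-note triplet (3 notes) (three triplet quarters span one half) = 16; dotted sixteenth note = 3.
Sum: 16 + 16 + 2 + 16 + 3 = 53 thirty-second notes.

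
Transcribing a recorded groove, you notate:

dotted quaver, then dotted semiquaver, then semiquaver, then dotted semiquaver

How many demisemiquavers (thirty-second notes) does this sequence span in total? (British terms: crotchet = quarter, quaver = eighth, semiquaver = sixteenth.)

In thirty-second notes: dotted quaver = 6; dotted semiquaver = 3; semiquaver = 2; dotted semiquaver = 3.
Adding: 6 + 3 + 2 + 3 = 14 thirty-second notes.

14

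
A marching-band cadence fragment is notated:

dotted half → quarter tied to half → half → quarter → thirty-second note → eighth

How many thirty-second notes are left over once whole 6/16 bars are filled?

One bar of 6/16 = 12 thirty-second notes.
Working in thirty-second notes: dotted half = 24; quarter tied to half (quarter + half) = 24; half = 16; quarter = 8; thirty-second note = 1; eighth = 4.
Altogether 24 + 24 + 16 + 8 + 1 + 4 = 77.
77 ÷ 12 = 6 complete bars with 5 thirty-second notes remaining.

5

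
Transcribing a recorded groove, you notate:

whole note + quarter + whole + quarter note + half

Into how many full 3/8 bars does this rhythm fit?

One bar of 3/8 = 3 eighth notes.
In eighth notes: whole note = 8; quarter = 2; whole = 8; quarter note = 2; half = 4.
Adding: 8 + 2 + 8 + 2 + 4 = 24.
24 ÷ 3 = 8 complete bars with 0 left over.

8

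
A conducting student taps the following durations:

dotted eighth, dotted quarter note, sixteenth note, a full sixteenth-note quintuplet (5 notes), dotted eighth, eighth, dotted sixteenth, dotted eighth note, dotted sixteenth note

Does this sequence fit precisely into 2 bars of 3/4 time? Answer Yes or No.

One bar of 3/4 = 24 thirty-second notes, so 2 bars = 48.
Each duration in thirty-second notes: dotted eighth = 6; dotted quarter note = 12; sixteenth note = 2; a full sixteenth-note quintuplet (5 notes) (five quintuplet sixteenths span one quarter) = 8; dotted eighth = 6; eighth = 4; dotted sixteenth = 3; dotted eighth note = 6; dotted sixteenth note = 3.
Sum: 6 + 12 + 2 + 8 + 6 + 4 + 3 + 6 + 3 = 50.
50 exceeds 48, so the answer is No.

No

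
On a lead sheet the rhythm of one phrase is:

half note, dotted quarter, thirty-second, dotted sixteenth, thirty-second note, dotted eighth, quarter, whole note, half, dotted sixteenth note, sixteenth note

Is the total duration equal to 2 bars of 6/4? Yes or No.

No

One bar of 6/4 = 48 thirty-second notes, so 2 bars = 96.
Convert each value to thirty-second notes: half note = 16; dotted quarter = 12; thirty-second = 1; dotted sixteenth = 3; thirty-second note = 1; dotted eighth = 6; quarter = 8; whole note = 32; half = 16; dotted sixteenth note = 3; sixteenth note = 2.
Total: 16 + 12 + 1 + 3 + 1 + 6 + 8 + 32 + 16 + 3 + 2 = 100.
100 exceeds 96, so the answer is No.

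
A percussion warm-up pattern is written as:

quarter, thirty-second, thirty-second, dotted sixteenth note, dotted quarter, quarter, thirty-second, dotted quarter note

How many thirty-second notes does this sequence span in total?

Working in thirty-second notes: quarter = 8; thirty-second = 1; thirty-second = 1; dotted sixteenth note = 3; dotted quarter = 12; quarter = 8; thirty-second = 1; dotted quarter note = 12.
Adding: 8 + 1 + 1 + 3 + 12 + 8 + 1 + 12 = 46 thirty-second notes.

46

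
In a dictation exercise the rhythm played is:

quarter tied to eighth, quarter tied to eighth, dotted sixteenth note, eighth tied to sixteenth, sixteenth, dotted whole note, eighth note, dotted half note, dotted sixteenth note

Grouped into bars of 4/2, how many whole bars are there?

One bar of 4/2 = 64 thirty-second notes.
Express everything in thirty-second notes: quarter tied to eighth (quarter + eighth) = 12; quarter tied to eighth (quarter + eighth) = 12; dotted sixteenth note = 3; eighth tied to sixteenth (eighth + sixteenth) = 6; sixteenth = 2; dotted whole note = 48; eighth note = 4; dotted half note = 24; dotted sixteenth note = 3.
Altogether 12 + 12 + 3 + 6 + 2 + 48 + 4 + 24 + 3 = 114.
114 ÷ 64 = 1 complete bar with 50 left over.

1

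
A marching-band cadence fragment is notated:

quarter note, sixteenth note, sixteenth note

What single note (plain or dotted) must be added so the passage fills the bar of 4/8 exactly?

eighth note

The bar of 4/8 = 8 sixteenth notes.
Convert each value to sixteenth notes: quarter note = 4; sixteenth note = 1; sixteenth note = 1.
Adding: 4 + 1 + 1 = 6.
Remaining: 8 − 6 = 2 sixteenth notes, which is a eighth note.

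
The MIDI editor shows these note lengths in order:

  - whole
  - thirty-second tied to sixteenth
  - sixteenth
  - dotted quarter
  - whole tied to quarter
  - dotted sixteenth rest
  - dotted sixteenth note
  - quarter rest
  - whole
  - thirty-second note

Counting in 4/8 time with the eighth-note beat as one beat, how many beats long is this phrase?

One eighth-note beat = 4 thirty-second notes.
Working in thirty-second notes: whole = 32; thirty-second tied to sixteenth (thirty-second + sixteenth) = 3; sixteenth = 2; dotted quarter = 12; whole tied to quarter (whole + quarter) = 40; dotted sixteenth rest = 3; dotted sixteenth note = 3; quarter rest = 8; whole = 32; thirty-second note = 1.
Adding: 32 + 3 + 2 + 12 + 40 + 3 + 3 + 8 + 32 + 1 = 136.
136 ÷ 4 = 34 beats.

34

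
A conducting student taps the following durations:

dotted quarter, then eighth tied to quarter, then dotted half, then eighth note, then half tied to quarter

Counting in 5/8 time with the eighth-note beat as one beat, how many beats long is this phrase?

19

One eighth-note beat = 2 sixteenth notes.
Each duration in sixteenth notes: dotted quarter = 6; eighth tied to quarter (eighth + quarter) = 6; dotted half = 12; eighth note = 2; half tied to quarter (half + quarter) = 12.
Altogether 6 + 6 + 12 + 2 + 12 = 38.
38 ÷ 2 = 19 beats.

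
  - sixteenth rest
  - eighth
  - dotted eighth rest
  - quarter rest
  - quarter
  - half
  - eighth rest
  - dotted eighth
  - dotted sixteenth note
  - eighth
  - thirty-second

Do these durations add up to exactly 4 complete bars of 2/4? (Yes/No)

No

One bar of 2/4 = 16 thirty-second notes, so 4 bars = 64.
Convert each value to thirty-second notes: sixteenth rest = 2; eighth = 4; dotted eighth rest = 6; quarter rest = 8; quarter = 8; half = 16; eighth rest = 4; dotted eighth = 6; dotted sixteenth note = 3; eighth = 4; thirty-second = 1.
Total: 2 + 4 + 6 + 8 + 8 + 16 + 4 + 6 + 3 + 4 + 1 = 62.
62 falls short of 64, so the answer is No.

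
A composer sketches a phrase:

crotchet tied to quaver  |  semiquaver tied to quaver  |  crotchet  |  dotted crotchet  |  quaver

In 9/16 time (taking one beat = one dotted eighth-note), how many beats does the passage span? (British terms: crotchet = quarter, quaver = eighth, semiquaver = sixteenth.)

7

One dotted eighth-note beat = 3 sixteenth notes.
Each duration in sixteenth notes: crotchet tied to quaver (crotchet + quaver) = 6; semiquaver tied to quaver (semiquaver + quaver) = 3; crotchet = 4; dotted crotchet = 6; quaver = 2.
Adding: 6 + 3 + 4 + 6 + 2 = 21.
21 ÷ 3 = 7 beats.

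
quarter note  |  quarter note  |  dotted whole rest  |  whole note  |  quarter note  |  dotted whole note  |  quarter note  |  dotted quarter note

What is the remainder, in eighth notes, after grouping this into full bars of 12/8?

7

One bar of 12/8 = 12 eighth notes.
Express everything in eighth notes: quarter note = 2; quarter note = 2; dotted whole rest = 12; whole note = 8; quarter note = 2; dotted whole note = 12; quarter note = 2; dotted quarter note = 3.
Sum: 2 + 2 + 12 + 8 + 2 + 12 + 2 + 3 = 43.
43 ÷ 12 = 3 complete bars with 7 eighth notes remaining.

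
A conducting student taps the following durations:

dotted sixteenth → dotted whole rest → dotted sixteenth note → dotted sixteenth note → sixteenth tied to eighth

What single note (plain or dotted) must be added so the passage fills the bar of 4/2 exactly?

The bar of 4/2 = 64 thirty-second notes.
Each duration in thirty-second notes: dotted sixteenth = 3; dotted whole rest = 48; dotted sixteenth note = 3; dotted sixteenth note = 3; sixteenth tied to eighth (sixteenth + eighth) = 6.
Altogether 3 + 48 + 3 + 3 + 6 = 63.
Remaining: 64 − 63 = 1 thirty-second note, which is a thirty-second note.

thirty-second note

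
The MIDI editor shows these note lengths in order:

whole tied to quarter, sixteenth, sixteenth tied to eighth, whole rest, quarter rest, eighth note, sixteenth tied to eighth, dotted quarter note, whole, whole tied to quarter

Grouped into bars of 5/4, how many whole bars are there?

4

One bar of 5/4 = 20 sixteenth notes.
In sixteenth notes: whole tied to quarter (whole + quarter) = 20; sixteenth = 1; sixteenth tied to eighth (sixteenth + eighth) = 3; whole rest = 16; quarter rest = 4; eighth note = 2; sixteenth tied to eighth (sixteenth + eighth) = 3; dotted quarter note = 6; whole = 16; whole tied to quarter (whole + quarter) = 20.
Altogether 20 + 1 + 3 + 16 + 4 + 2 + 3 + 6 + 16 + 20 = 91.
91 ÷ 20 = 4 complete bars with 11 left over.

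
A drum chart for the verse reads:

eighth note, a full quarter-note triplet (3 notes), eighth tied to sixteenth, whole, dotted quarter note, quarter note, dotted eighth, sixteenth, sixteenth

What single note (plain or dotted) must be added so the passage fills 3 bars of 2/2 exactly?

quarter note

3 bars of 2/2 = 48 sixteenth notes.
Express everything in sixteenth notes: eighth note = 2; a full quarter-note triplet (3 notes) (three triplet quarters span one half) = 8; eighth tied to sixteenth (eighth + sixteenth) = 3; whole = 16; dotted quarter note = 6; quarter note = 4; dotted eighth = 3; sixteenth = 1; sixteenth = 1.
Adding: 2 + 8 + 3 + 16 + 6 + 4 + 3 + 1 + 1 = 44.
Remaining: 48 − 44 = 4 sixteenth notes, which is a quarter note.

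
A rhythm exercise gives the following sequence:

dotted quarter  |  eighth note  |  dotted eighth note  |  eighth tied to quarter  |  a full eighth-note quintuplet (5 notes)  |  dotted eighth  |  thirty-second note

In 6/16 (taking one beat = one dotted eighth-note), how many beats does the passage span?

One dotted eighth-note beat = 6 thirty-second notes.
Express everything in thirty-second notes: dotted quarter = 12; eighth note = 4; dotted eighth note = 6; eighth tied to quarter (eighth + quarter) = 12; a full eighth-note quintuplet (5 notes) (five quintuplet eighths span one half) = 16; dotted eighth = 6; thirty-second note = 1.
Adding: 12 + 4 + 6 + 12 + 16 + 6 + 1 = 57.
57 ÷ 6 = 9.5 beats.

9.5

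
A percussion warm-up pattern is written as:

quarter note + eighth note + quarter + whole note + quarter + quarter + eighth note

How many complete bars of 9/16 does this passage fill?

One bar of 9/16 = 9 sixteenth notes.
Each duration in sixteenth notes: quarter note = 4; eighth note = 2; quarter = 4; whole note = 16; quarter = 4; quarter = 4; eighth note = 2.
Total: 4 + 2 + 4 + 16 + 4 + 4 + 2 = 36.
36 ÷ 9 = 4 complete bars with 0 left over.

4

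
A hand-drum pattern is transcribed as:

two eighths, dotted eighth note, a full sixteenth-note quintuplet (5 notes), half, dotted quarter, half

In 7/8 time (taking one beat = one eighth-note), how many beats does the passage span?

16.5

One eighth-note beat = 2 sixteenth notes.
Convert each value to sixteenth notes: eighth = 2; eighth = 2; dotted eighth note = 3; a full sixteenth-note quintuplet (5 notes) (five quintuplet sixteenths span one quarter) = 4; half = 8; dotted quarter = 6; half = 8.
Altogether 2 + 2 + 3 + 4 + 8 + 6 + 8 = 33.
33 ÷ 2 = 16.5 beats.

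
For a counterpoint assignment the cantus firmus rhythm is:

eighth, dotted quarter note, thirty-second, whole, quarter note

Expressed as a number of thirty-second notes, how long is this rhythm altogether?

57

Express everything in thirty-second notes: eighth = 4; dotted quarter note = 12; thirty-second = 1; whole = 32; quarter note = 8.
Altogether 4 + 12 + 1 + 32 + 8 = 57 thirty-second notes.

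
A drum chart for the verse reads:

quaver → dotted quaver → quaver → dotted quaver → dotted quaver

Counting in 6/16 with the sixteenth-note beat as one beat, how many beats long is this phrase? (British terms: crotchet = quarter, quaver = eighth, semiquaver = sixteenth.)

13

One sixteenth-note beat = 2 thirty-second notes.
Express everything in thirty-second notes: quaver = 4; dotted quaver = 6; quaver = 4; dotted quaver = 6; dotted quaver = 6.
Total: 4 + 6 + 4 + 6 + 6 = 26.
26 ÷ 2 = 13 beats.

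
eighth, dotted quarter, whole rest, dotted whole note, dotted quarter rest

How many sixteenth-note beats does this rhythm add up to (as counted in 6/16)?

One sixteenth-note beat = 2 thirty-second notes.
Convert each value to thirty-second notes: eighth = 4; dotted quarter = 12; whole rest = 32; dotted whole note = 48; dotted quarter rest = 12.
Altogether 4 + 12 + 32 + 48 + 12 = 108.
108 ÷ 2 = 54 beats.

54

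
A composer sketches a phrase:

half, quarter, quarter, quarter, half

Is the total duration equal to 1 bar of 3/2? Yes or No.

One bar of 3/2 = 6 quarter notes.
Express everything in quarter notes: half = 2; quarter = 1; quarter = 1; quarter = 1; half = 2.
Sum: 2 + 1 + 1 + 1 + 2 = 7.
7 exceeds 6, so the answer is No.

No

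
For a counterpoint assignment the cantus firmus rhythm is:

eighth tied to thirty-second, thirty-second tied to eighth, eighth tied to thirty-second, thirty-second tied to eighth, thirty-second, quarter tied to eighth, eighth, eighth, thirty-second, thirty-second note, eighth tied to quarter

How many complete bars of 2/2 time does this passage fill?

1

One bar of 2/2 = 32 thirty-second notes.
Each duration in thirty-second notes: eighth tied to thirty-second (eighth + thirty-second) = 5; thirty-second tied to eighth (thirty-second + eighth) = 5; eighth tied to thirty-second (eighth + thirty-second) = 5; thirty-second tied to eighth (thirty-second + eighth) = 5; thirty-second = 1; quarter tied to eighth (quarter + eighth) = 12; eighth = 4; eighth = 4; thirty-second = 1; thirty-second note = 1; eighth tied to quarter (eighth + quarter) = 12.
Total: 5 + 5 + 5 + 5 + 1 + 12 + 4 + 4 + 1 + 1 + 12 = 55.
55 ÷ 32 = 1 complete bar with 23 left over.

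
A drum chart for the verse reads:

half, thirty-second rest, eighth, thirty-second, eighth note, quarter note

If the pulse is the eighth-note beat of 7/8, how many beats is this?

One eighth-note beat = 4 thirty-second notes.
In thirty-second notes: half = 16; thirty-second rest = 1; eighth = 4; thirty-second = 1; eighth note = 4; quarter note = 8.
Sum: 16 + 1 + 4 + 1 + 4 + 8 = 34.
34 ÷ 4 = 8.5 beats.

8.5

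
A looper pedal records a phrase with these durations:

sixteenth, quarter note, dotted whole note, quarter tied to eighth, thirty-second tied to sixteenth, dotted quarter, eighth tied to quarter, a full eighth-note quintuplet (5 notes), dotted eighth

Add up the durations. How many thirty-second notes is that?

Working in thirty-second notes: sixteenth = 2; quarter note = 8; dotted whole note = 48; quarter tied to eighth (quarter + eighth) = 12; thirty-second tied to sixteenth (thirty-second + sixteenth) = 3; dotted quarter = 12; eighth tied to quarter (eighth + quarter) = 12; a full eighth-note quintuplet (5 notes) (five quintuplet eighths span one half) = 16; dotted eighth = 6.
Total: 2 + 8 + 48 + 12 + 3 + 12 + 12 + 16 + 6 = 119 thirty-second notes.

119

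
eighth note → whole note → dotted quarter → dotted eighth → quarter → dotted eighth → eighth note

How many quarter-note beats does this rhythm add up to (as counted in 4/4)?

One quarter-note beat = 4 sixteenth notes.
Working in sixteenth notes: eighth note = 2; whole note = 16; dotted quarter = 6; dotted eighth = 3; quarter = 4; dotted eighth = 3; eighth note = 2.
Altogether 2 + 16 + 6 + 3 + 4 + 3 + 2 = 36.
36 ÷ 4 = 9 beats.

9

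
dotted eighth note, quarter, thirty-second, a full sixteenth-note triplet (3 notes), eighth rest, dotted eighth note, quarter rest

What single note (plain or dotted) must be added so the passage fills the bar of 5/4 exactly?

dotted sixteenth note

The bar of 5/4 = 40 thirty-second notes.
Express everything in thirty-second notes: dotted eighth note = 6; quarter = 8; thirty-second = 1; a full sixteenth-note triplet (3 notes) (three triplet sixteenths span one eighth) = 4; eighth rest = 4; dotted eighth note = 6; quarter rest = 8.
Adding: 6 + 8 + 1 + 4 + 4 + 6 + 8 = 37.
Remaining: 40 − 37 = 3 thirty-second notes, which is a dotted sixteenth note.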